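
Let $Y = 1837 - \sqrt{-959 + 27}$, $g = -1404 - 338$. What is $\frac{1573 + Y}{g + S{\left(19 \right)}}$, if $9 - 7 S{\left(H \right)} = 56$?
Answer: $- \frac{23870}{12241} + \frac{14 i \sqrt{233}}{12241} \approx -1.95 + 0.017458 i$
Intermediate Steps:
$S{\left(H \right)} = - \frac{47}{7}$ ($S{\left(H \right)} = \frac{9}{7} - 8 = - \frac{47}{7}$)
$g = -1742$ ($g = -1404 - 338 = -1742$)
$Y = 1837 - 2 i \sqrt{233}$ ($Y = 1837 - \sqrt{-932} = 1837 - 2 i \sqrt{233} \approx 1837.0 - 30.529 i$)
$\frac{1573 + Y}{g + S{\left(19 \right)}} = \frac{1573 + \left(1837 - 2 i \sqrt{233}\right)}{-1742 - \frac{47}{7}} = \frac{3410 - 2 i \sqrt{233}}{- \frac{12241}{7}} = \left(3410 - 2 i \sqrt{233}\right) \left(- \frac{7}{12241}\right) = - \frac{23870}{12241} + \frac{14 i \sqrt{233}}{12241}$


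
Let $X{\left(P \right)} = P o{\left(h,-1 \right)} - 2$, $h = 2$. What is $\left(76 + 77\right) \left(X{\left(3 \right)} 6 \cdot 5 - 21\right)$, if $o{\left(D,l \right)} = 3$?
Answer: $28917$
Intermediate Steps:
$X{\left(P \right)} = -2 + 3 P$ ($X{\left(P \right)} = P 3 - 2 = 3 P - 2 = -2 + 3 P$)
$\left(76 + 77\right) \left(X{\left(3 \right)} 6 \cdot 5 - 21\right) = \left(76 + 77\right) \left(\left(-2 + 3 \cdot 3\right) 6 \cdot 5 - 21\right) = 153 \left(\left(-2 + 9\right) 6 \cdot 5 - 21\right) = 153 \left(7 \cdot 6 \cdot 5 - 21\right) = 153 \left(42 \cdot 5 - 21\right) = 153 \left(210 - 21\right) = 153 \cdot 189 = 28917$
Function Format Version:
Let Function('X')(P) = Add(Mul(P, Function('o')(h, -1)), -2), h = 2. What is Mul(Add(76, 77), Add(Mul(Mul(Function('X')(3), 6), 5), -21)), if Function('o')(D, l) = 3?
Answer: 28917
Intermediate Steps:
Function('X')(P) = Add(-2, Mul(3, P)) (Function('X')(P) = Add(Mul(P, 3), -2) = Add(Mul(3, P), -2) = Add(-2, Mul(3, P)))
Mul(Add(76, 77), Add(Mul(Mul(Function('X')(3), 6), 5), -21)) = Mul(Add(76, 77), Add(Mul(Mul(Add(-2, Mul(3, 3)), 6), 5), -21)) = Mul(153, Add(Mul(Mul(Add(-2, 9), 6), 5), -21)) = Mul(153, Add(Mul(Mul(7, 6), 5), -21)) = Mul(153, Add(Mul(42, 5), -21)) = Mul(153, Add(210, -21)) = Mul(153, 189) = 28917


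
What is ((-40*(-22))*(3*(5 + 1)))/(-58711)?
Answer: -15840/58711 ≈ -0.26980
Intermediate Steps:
((-40*(-22))*(3*(5 + 1)))/(-58711) = (880*(3*6))*(-1/58711) = (880*18)*(-1/58711) = 15840*(-1/58711) = -15840/58711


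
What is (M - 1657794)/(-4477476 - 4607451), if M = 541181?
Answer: 1116613/9084927 ≈ 0.12291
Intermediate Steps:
(M - 1657794)/(-4477476 - 4607451) = (541181 - 1657794)/(-4477476 - 4607451) = -1116613/(-9084927) = -1116613*(-1/9084927) = 1116613/9084927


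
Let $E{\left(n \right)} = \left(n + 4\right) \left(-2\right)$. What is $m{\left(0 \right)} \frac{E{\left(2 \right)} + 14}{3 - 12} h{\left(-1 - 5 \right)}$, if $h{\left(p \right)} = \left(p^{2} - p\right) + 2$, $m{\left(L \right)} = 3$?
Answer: $- \frac{88}{3} \approx -29.333$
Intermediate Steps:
$E{\left(n \right)} = -8 - 2 n$ ($E{\left(n \right)} = \left(4 + n\right) \left(-2\right) = -8 - 2 n$)
$h{\left(p \right)} = 2 + p^{2} - p$
$m{\left(0 \right)} \frac{E{\left(2 \right)} + 14}{3 - 12} h{\left(-1 - 5 \right)} = 3 \frac{\left(-8 - 4\right) + 14}{3 - 12} \left(2 + \left(-1 - 5\right)^{2} - \left(-1 - 5\right)\right) = 3 \frac{\left(-8 - 4\right) + 14}{-9} \left(2 + \left(-6\right)^{2} - -6\right) = 3 \left(-12 + 14\right) \left(- \frac{1}{9}\right) \left(2 + 36 + 6\right) = 3 \cdot 2 \left(- \frac{1}{9}\right) 44 = 3 \left(- \frac{2}{9}\right) 44 = \left(- \frac{2}{3}\right) 44 = - \frac{88}{3}$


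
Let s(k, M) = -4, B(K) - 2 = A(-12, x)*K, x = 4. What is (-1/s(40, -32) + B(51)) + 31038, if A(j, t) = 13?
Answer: 126813/4 ≈ 31703.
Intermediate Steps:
B(K) = 2 + 13*K
(-1/s(40, -32) + B(51)) + 31038 = (-1/(-4) + (2 + 13*51)) + 31038 = (-1*(-1/4) + (2 + 663)) + 31038 = (1/4 + 665) + 31038 = 2661/4 + 31038 = 126813/4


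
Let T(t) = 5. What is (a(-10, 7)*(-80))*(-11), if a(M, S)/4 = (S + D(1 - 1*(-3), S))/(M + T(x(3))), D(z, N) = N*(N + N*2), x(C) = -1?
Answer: -108416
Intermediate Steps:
D(z, N) = 3*N² (D(z, N) = N*(N + 2*N) = N*(3*N) = 3*N²)
a(M, S) = 4*(S + 3*S²)/(5 + M) (a(M, S) = 4*((S + 3*S²)/(M + 5)) = 4*((S + 3*S²)/(5 + M)) = 4*(S + 3*S²)/(5 + M))
(a(-10, 7)*(-80))*(-11) = ((4*7*(1 + 3*7)/(5 - 10))*(-80))*(-11) = ((4*7*(1 + 21)/(-5))*(-80))*(-11) = ((4*7*(-⅕)*22)*(-80))*(-11) = -616/5*(-80)*(-11) = 9856*(-11) = -108416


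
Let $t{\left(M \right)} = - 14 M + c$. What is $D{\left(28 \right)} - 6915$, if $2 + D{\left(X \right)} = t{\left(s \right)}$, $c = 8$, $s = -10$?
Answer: $-6769$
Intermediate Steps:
$t{\left(M \right)} = 8 - 14 M$ ($t{\left(M \right)} = - 14 M + 8 = 8 - 14 M$)
$D{\left(X \right)} = 146$ ($D{\left(X \right)} = -2 + \left(8 - -140\right) = -2 + \left(8 + 140\right) = -2 + 148 = 146$)
$D{\left(28 \right)} - 6915 = 146 - 6915 = -6769$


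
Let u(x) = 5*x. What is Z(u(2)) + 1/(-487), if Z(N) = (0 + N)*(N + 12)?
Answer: 107139/487 ≈ 220.00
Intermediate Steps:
Z(N) = N*(12 + N)
Z(u(2)) + 1/(-487) = (5*2)*(12 + 5*2) + 1/(-487) = 10*(12 + 10) - 1/487 = 10*22 - 1/487 = 220 - 1/487 = 107139/487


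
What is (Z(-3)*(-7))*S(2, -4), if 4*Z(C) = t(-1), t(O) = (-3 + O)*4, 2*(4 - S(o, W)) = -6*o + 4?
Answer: 224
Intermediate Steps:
S(o, W) = 2 + 3*o (S(o, W) = 4 - (-6*o + 4)/2 = 4 - (4 - 6*o)/2 = 4 + (-2 + 3*o) = 2 + 3*o)
t(O) = -12 + 4*O
Z(C) = -4 (Z(C) = (-12 + 4*(-1))/4 = (-12 - 4)/4 = (¼)*(-16) = -4)
(Z(-3)*(-7))*S(2, -4) = (-4*(-7))*(2 + 3*2) = 28*(2 + 6) = 28*8 = 224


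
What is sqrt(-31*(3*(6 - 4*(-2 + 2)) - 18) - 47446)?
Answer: I*sqrt(47446) ≈ 217.82*I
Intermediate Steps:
sqrt(-31*(3*(6 - 4*(-2 + 2)) - 18) - 47446) = sqrt(-31*(3*(6 - 4*0) - 18) - 47446) = sqrt(-31*(3*(6 + 0) - 18) - 47446) = sqrt(-31*(3*6 - 18) - 47446) = sqrt(-31*(18 - 18) - 47446) = sqrt(-31*0 - 47446) = sqrt(0 - 47446) = sqrt(-47446) = I*sqrt(47446)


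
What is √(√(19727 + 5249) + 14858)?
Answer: √(14858 + 4*√1561) ≈ 122.54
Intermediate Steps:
√(√(19727 + 5249) + 14858) = √(√24976 + 14858) = √(4*√1561 + 14858) = √(14858 + 4*√1561)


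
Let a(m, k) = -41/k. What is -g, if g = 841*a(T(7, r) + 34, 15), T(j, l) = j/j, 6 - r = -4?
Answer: 34481/15 ≈ 2298.7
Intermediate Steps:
r = 10 (r = 6 - 1*(-4) = 6 + 4 = 10)
T(j, l) = 1
g = -34481/15 (g = 841*(-41/15) = -34481/15 ≈ -2298.7)
-g = -1*(-34481/15) = 34481/15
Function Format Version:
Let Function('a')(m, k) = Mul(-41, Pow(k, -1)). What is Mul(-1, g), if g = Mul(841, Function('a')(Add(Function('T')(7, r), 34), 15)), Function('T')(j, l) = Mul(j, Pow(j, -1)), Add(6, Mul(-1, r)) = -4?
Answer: Rational(34481, 15) ≈ 2298.7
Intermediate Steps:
r = 10 (r = Add(6, Mul(-1, -4)) = Add(6, 4) = 10)
Function('T')(j, l) = 1
g = Rational(-34481, 15) (g = Mul(841, Mul(-41, Pow(15, -1))) = Mul(841, Mul(-41, Rational(1, 15))) = Mul(841, Rational(-41, 15)) = Rational(-34481, 15) ≈ -2298.7)
Mul(-1, g) = Mul(-1, Rational(-34481, 15)) = Rational(34481, 15)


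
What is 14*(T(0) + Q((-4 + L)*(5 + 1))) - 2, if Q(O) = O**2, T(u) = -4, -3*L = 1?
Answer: 9406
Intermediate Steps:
L = -1/3 (L = -1/3*1 = -1/3 ≈ -0.33333)
14*(T(0) + Q((-4 + L)*(5 + 1))) - 2 = 14*(-4 + ((-4 - 1/3)*(5 + 1))**2) - 2 = 14*(-4 + (-13/3*6)**2) - 2 = 14*(-4 + (-26)**2) - 2 = 14*(-4 + 676) - 2 = 14*672 - 2 = 9408 - 2 = 9406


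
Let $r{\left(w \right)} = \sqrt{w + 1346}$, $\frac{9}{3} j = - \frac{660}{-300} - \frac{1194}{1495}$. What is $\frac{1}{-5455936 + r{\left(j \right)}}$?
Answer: $- \frac{4893974592}{26701212158370331} - \frac{\sqrt{1083379557}}{26701212158370331} \approx -1.8329 \cdot 10^{-7}$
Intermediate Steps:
$j = \frac{419}{897}$ ($j = \frac{- \frac{660}{-300} - \frac{1194}{1495}}{3} = \frac{\left(-660\right) \left(- \frac{1}{300}\right) - \frac{1194}{1495}}{3} = \frac{\frac{11}{5} - \frac{1194}{1495}}{3} = \frac{1}{3} \cdot \frac{419}{299} = \frac{419}{897} \approx 0.46711$)
$r{\left(w \right)} = \sqrt{1346 + w}$
$\frac{1}{-5455936 + r{\left(j \right)}} = \frac{1}{-5455936 + \sqrt{1346 + \frac{419}{897}}} = \frac{1}{-5455936 + \sqrt{\frac{1207781}{897}}} = \frac{1}{-5455936 + \frac{\sqrt{1083379557}}{897}}$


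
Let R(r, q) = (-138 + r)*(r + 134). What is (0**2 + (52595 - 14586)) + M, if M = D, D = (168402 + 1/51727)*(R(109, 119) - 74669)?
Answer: -711820410626037/51727 ≈ -1.3761e+10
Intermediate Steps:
R(r, q) = (-138 + r)*(134 + r)
D = -711822376717580/51727 (D = (168402 + 1/51727)*((-18492 + 109**2 - 4*109) - 74669) = (168402 + 1/51727)*((-18492 + 11881 - 436) - 74669) = 8710930255*(-7047 - 74669)/51727 = (8710930255/51727)*(-81716) = -711822376717580/51727 ≈ -1.3761e+10)
M = -711822376717580/51727 ≈ -1.3761e+10
(0**2 + (52595 - 14586)) + M = (0**2 + (52595 - 14586)) - 711822376717580/51727 = (0 + 38009) - 711822376717580/51727 = 38009 - 711822376717580/51727 = -711820410626037/51727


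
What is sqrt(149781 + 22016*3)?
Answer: 3*sqrt(23981) ≈ 464.57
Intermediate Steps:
sqrt(149781 + 22016*3) = sqrt(149781 + 66048) = sqrt(215829) = 3*sqrt(23981)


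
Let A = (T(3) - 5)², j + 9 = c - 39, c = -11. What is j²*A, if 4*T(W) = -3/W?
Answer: 1535121/16 ≈ 95945.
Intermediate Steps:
T(W) = -3/(4*W) (T(W) = (-3/W)/4 = -3/(4*W))
j = -59 (j = -9 + (-11 - 39) = -9 - 50 = -59)
A = 441/16 (A = (-¾/3 - 5)² = (-¾*⅓ - 5)² = (-¼ - 5)² = (-21/4)² = 441/16 ≈ 27.563)
j²*A = (-59)²*(441/16) = 3481*(441/16) = 1535121/16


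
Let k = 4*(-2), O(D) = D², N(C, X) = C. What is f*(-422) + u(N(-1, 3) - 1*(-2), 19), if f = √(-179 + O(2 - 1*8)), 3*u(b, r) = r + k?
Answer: 11/3 - 422*I*√143 ≈ 3.6667 - 5046.4*I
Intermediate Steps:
k = -8
u(b, r) = -8/3 + r/3 (u(b, r) = (r - 8)/3 = (-8 + r)/3 = -8/3 + r/3)
f = I*√143 (f = √(-179 + (2 - 1*8)²) = √(-179 + (2 - 8)²) = √(-179 + (-6)²) = √(-179 + 36) = √(-143) = I*√143 ≈ 11.958*I)
f*(-422) + u(N(-1, 3) - 1*(-2), 19) = (I*√143)*(-422) + (-8/3 + (⅓)*19) = -422*I*√143 + (-8/3 + 19/3) = -422*I*√143 + 11/3 = 11/3 - 422*I*√143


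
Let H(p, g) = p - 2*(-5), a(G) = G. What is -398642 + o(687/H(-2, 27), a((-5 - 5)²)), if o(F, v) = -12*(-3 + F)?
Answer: -799273/2 ≈ -3.9964e+5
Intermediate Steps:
H(p, g) = 10 + p (H(p, g) = p + 10 = 10 + p)
o(F, v) = 36 - 12*F
-398642 + o(687/H(-2, 27), a((-5 - 5)²)) = -398642 + (36 - 8244/(10 - 2)) = -398642 + (36 - 8244/8) = -398642 + (36 - 12*687/8) = -398642 + (36 - 2061/2) = -398642 - 1989/2 = -799273/2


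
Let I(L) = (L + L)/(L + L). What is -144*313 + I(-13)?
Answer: -45071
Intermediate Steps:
I(L) = 1 (I(L) = (2*L)/((2*L)) = (2*L)*(1/(2*L)) = 1)
-144*313 + I(-13) = -144*313 + 1 = -45072 + 1 = -45071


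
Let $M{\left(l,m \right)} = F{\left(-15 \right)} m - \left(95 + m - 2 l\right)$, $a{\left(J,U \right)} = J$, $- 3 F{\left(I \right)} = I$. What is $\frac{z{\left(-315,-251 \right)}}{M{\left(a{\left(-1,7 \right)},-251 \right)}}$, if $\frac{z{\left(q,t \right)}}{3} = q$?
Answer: $\frac{315}{367} \approx 0.85831$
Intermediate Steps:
$F{\left(I \right)} = - \frac{I}{3}$
$z{\left(q,t \right)} = 3 q$
$M{\left(l,m \right)} = -95 + 2 l + 4 m$ ($M{\left(l,m \right)} = \left(- \frac{1}{3}\right) \left(-15\right) m - \left(95 + m - 2 l\right) = 5 m - \left(95 + m - 2 l\right) = -95 + 2 l + 4 m$)
$\frac{z{\left(-315,-251 \right)}}{M{\left(a{\left(-1,7 \right)},-251 \right)}} = \frac{3 \left(-315\right)}{-95 + 2 \left(-1\right) + 4 \left(-251\right)} = - \frac{945}{-95 - 2 - 1004} = - \frac{945}{-1101} = \left(-945\right) \left(- \frac{1}{1101}\right) = \frac{315}{367}$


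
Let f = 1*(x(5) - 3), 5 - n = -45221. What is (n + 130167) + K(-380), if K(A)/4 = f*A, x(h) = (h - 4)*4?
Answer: 173873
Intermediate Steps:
n = 45226 (n = 5 - 1*(-45221) = 5 + 45221 = 45226)
x(h) = -16 + 4*h (x(h) = (-4 + h)*4 = -16 + 4*h)
f = 1 (f = 1*((-16 + 4*5) - 3) = 1*((-16 + 20) - 3) = 1*(4 - 3) = 1*1 = 1)
K(A) = 4*A (K(A) = 4*(1*A) = 4*A)
(n + 130167) + K(-380) = (45226 + 130167) + 4*(-380) = 175393 - 1520 = 173873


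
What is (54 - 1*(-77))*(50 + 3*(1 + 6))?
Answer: 9301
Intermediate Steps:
(54 - 1*(-77))*(50 + 3*(1 + 6)) = (54 + 77)*(50 + 3*7) = 131*(50 + 21) = 131*71 = 9301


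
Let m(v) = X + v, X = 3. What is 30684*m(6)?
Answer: 276156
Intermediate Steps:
m(v) = 3 + v
30684*m(6) = 30684*(3 + 6) = 30684*9 = 276156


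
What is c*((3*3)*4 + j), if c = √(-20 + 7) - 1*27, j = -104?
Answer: 1836 - 68*I*√13 ≈ 1836.0 - 245.18*I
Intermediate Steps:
c = -27 + I*√13 (c = √(-13) - 27 = I*√13 - 27 = -27 + I*√13 ≈ -27.0 + 3.6056*I)
c*((3*3)*4 + j) = (-27 + I*√13)*((3*3)*4 - 104) = (-27 + I*√13)*(9*4 - 104) = (-27 + I*√13)*(36 - 104) = (-27 + I*√13)*(-68) = 1836 - 68*I*√13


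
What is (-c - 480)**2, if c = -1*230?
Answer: 62500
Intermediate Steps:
c = -230
(-c - 480)**2 = (-1*(-230) - 480)**2 = (230 - 480)**2 = (-250)**2 = 62500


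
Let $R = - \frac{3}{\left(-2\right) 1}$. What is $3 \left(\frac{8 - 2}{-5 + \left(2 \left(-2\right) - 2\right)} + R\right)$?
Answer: $\frac{63}{22} \approx 2.8636$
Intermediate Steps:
$R = \frac{3}{2}$ ($R = - \frac{3}{-2} = \left(-3\right) \left(- \frac{1}{2}\right) = \frac{3}{2} \approx 1.5$)
$3 \left(\frac{8 - 2}{-5 + \left(2 \left(-2\right) - 2\right)} + R\right) = 3 \left(\frac{8 - 2}{-5 + \left(2 \left(-2\right) - 2\right)} + \frac{3}{2}\right) = 3 \left(\frac{6}{-5 - 6} + \frac{3}{2}\right) = 3 \left(\frac{6}{-11} + \frac{3}{2}\right) = 3 \left(6 \left(- \frac{1}{11}\right) + \frac{3}{2}\right) = 3 \left(- \frac{6}{11} + \frac{3}{2}\right) = 3 \cdot \frac{21}{22} = \frac{63}{22}$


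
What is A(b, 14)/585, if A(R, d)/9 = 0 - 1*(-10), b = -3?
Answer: 2/13 ≈ 0.15385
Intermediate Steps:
A(R, d) = 90 (A(R, d) = 9*(0 - 1*(-10)) = 9*(0 + 10) = 9*10 = 90)
A(b, 14)/585 = 90/585 = 90*(1/585) = 2/13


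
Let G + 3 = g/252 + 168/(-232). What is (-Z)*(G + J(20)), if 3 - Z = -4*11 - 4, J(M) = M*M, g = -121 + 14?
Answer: -49178977/2436 ≈ -20188.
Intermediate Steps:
g = -107
J(M) = M²
Z = 51 (Z = 3 - (-4*11 - 4) = 3 - (-44 - 4) = 3 - 1*(-48) = 3 + 48 = 51)
G = -30319/7308 (G = -3 + (-107/252 + 168/(-232)) = -3 + (-107*1/252 + 168*(-1/232)) = -3 + (-107/252 - 21/29) = -3 - 8395/7308 = -30319/7308 ≈ -4.1487)
(-Z)*(G + J(20)) = (-1*51)*(-30319/7308 + 20²) = -51*(-30319/7308 + 400) = -51*2892881/7308 = -49178977/2436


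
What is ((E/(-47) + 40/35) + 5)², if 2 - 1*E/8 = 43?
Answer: 18636489/108241 ≈ 172.18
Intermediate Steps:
E = -328 (E = 16 - 8*43 = 16 - 344 = -328)
((E/(-47) + 40/35) + 5)² = ((-328/(-47) + 40/35) + 5)² = ((-328*(-1/47) + 40*(1/35)) + 5)² = ((328/47 + 8/7) + 5)² = (2672/329 + 5)² = (4317/329)² = 18636489/108241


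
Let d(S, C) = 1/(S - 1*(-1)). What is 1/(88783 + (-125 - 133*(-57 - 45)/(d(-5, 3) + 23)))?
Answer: 13/1160306 ≈ 1.1204e-5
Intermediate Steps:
d(S, C) = 1/(1 + S) (d(S, C) = 1/(S + 1) = 1/(1 + S))
1/(88783 + (-125 - 133*(-57 - 45)/(d(-5, 3) + 23))) = 1/(88783 + (-125 - 133*(-57 - 45)/(1/(1 - 5) + 23))) = 1/(88783 + (-125 - (-13566)/(1/(-4) + 23))) = 1/(88783 + (-125 - (-13566)/(-1/4 + 23))) = 1/(88783 + (-125 - (-13566)/91/4)) = 1/(88783 + (-125 - (-13566)*4/91)) = 1/(88783 + (-125 - 133*(-408/91))) = 1/(88783 + (-125 + 7752/13)) = 1/(88783 + 6127/13) = 1/(1160306/13) = 13/1160306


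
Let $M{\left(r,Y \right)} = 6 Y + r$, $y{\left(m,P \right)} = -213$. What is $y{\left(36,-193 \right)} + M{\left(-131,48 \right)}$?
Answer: $-56$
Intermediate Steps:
$M{\left(r,Y \right)} = r + 6 Y$
$y{\left(36,-193 \right)} + M{\left(-131,48 \right)} = -213 + \left(-131 + 6 \cdot 48\right) = -213 + \left(-131 + 288\right) = -213 + 157 = -56$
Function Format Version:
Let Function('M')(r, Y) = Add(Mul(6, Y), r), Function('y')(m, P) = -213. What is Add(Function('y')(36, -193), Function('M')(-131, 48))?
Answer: -56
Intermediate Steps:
Function('M')(r, Y) = Add(r, Mul(6, Y))
Add(Function('y')(36, -193), Function('M')(-131, 48)) = Add(-213, Add(-131, Mul(6, 48))) = Add(-213, Add(-131, 288)) = Add(-213, 157) = -56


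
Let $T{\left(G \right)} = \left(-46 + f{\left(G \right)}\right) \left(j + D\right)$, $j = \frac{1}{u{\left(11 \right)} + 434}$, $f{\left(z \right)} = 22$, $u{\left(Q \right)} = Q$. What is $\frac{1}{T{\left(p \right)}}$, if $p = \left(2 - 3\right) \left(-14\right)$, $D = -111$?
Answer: $\frac{445}{1185456} \approx 0.00037538$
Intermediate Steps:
$p = 14$ ($p = \left(-1\right) \left(-14\right) = 14$)
$j = \frac{1}{445}$ ($j = \frac{1}{11 + 434} = \frac{1}{445} \approx 0.0022472$)
$T{\left(G \right)} = \frac{1185456}{445}$ ($T{\left(G \right)} = \left(-46 + 22\right) \left(\frac{1}{445} - 111\right) = \left(-24\right) \left(- \frac{49394}{445}\right) = \frac{1185456}{445}$)
$\frac{1}{T{\left(p \right)}} = \frac{1}{\frac{1185456}{445}} = \frac{445}{1185456}$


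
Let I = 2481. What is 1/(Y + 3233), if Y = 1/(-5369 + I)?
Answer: 2888/9336903 ≈ 0.00030931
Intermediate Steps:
Y = -1/2888 (Y = 1/(-5369 + 2481) = 1/(-2888) = -1/2888 ≈ -0.00034626)
1/(Y + 3233) = 1/(-1/2888 + 3233) = 1/(9336903/2888) = 2888/9336903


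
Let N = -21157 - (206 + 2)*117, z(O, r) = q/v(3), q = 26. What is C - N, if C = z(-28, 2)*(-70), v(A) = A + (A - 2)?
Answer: 45038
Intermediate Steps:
v(A) = -2 + 2*A (v(A) = A + (-2 + A) = -2 + 2*A)
z(O, r) = 13/2 (z(O, r) = 26/(-2 + 2*3) = 26/(-2 + 6) = 26/4 = 26*(1/4) = 13/2)
N = -45493 (N = -21157 - 208*117 = -21157 - 1*24336 = -21157 - 24336 = -45493)
C = -455 (C = (13/2)*(-70) = -455)
C - N = -455 - 1*(-45493) = -455 + 45493 = 45038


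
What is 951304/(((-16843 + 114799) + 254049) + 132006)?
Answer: 951304/484011 ≈ 1.9655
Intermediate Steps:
951304/(((-16843 + 114799) + 254049) + 132006) = 951304/((97956 + 254049) + 132006) = 951304/(352005 + 132006) = 951304/484011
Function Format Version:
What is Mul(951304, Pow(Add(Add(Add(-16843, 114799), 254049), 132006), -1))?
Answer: Rational(951304, 484011) ≈ 1.9655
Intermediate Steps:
Mul(951304, Pow(Add(Add(Add(-16843, 114799), 254049), 132006), -1)) = Mul(951304, Pow(Add(Add(97956, 254049), 132006), -1)) = Mul(951304, Pow(Add(352005, 132006), -1)) = Mul(951304, Pow(484011, -1)) = Mul(951304, Rational(1, 484011)) = Rational(951304, 484011)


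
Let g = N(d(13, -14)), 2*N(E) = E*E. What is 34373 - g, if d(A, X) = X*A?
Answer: 17811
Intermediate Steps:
d(A, X) = A*X
N(E) = E**2/2 (N(E) = (E*E)/2 = E**2/2)
g = 16562 (g = (13*(-14))**2/2 = (1/2)*(-182)**2 = (1/2)*33124 = 16562)
34373 - g = 34373 - 1*16562 = 34373 - 16562 = 17811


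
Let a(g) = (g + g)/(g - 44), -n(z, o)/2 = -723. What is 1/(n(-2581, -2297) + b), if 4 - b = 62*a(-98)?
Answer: 71/96874 ≈ 0.00073291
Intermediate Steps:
n(z, o) = 1446 (n(z, o) = -2*(-723) = 1446)
a(g) = 2*g/(-44 + g) (a(g) = (2*g)/(-44 + g) = 2*g/(-44 + g))
b = -5792/71 (b = 4 - 62*2*(-98)/(-44 - 98) = 4 - 62*2*(-98)/(-142) = 4 - 62*2*(-98)*(-1/142) = 4 - 62*98/71 = 4 - 1*6076/71 = 4 - 6076/71 = -5792/71 ≈ -81.578)
1/(n(-2581, -2297) + b) = 1/(1446 - 5792/71) = 1/(96874/71) = 71/96874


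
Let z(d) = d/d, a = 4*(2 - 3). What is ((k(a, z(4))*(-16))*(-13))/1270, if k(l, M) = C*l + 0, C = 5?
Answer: -416/127 ≈ -3.2756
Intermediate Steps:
a = -4 (a = 4*(-1) = -4)
z(d) = 1
k(l, M) = 5*l (k(l, M) = 5*l + 0 = 5*l)
((k(a, z(4))*(-16))*(-13))/1270 = (((5*(-4))*(-16))*(-13))/1270 = (-20*(-16)*(-13))*(1/1270) = (320*(-13))*(1/1270) = -4160*1/1270 = -416/127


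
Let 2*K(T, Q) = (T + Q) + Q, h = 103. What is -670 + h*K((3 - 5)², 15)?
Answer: 1081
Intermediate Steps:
K(T, Q) = Q + T/2 (K(T, Q) = ((T + Q) + Q)/2 = ((Q + T) + Q)/2 = (T + 2*Q)/2 = Q + T/2)
-670 + h*K((3 - 5)², 15) = -670 + 103*(15 + (3 - 5)²/2) = -670 + 103*(15 + (½)*(-2)²) = -670 + 103*(15 + (½)*4) = -670 + 103*(15 + 2) = -670 + 103*17 = -670 + 1751 = 1081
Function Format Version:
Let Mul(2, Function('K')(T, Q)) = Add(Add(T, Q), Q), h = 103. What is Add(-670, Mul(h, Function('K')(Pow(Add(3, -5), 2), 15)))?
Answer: 1081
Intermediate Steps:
Function('K')(T, Q) = Add(Q, Mul(Rational(1, 2), T)) (Function('K')(T, Q) = Mul(Rational(1, 2), Add(Add(T, Q), Q)) = Mul(Rational(1, 2), Add(Add(Q, T), Q)) = Mul(Rational(1, 2), Add(T, Mul(2, Q))) = Add(Q, Mul(Rational(1, 2), T)))
Add(-670, Mul(h, Function('K')(Pow(Add(3, -5), 2), 15))) = Add(-670, Mul(103, Add(15, Mul(Rational(1, 2), Pow(Add(3, -5), 2))))) = Add(-670, Mul(103, Add(15, Mul(Rational(1, 2), Pow(-2, 2))))) = Add(-670, Mul(103, Add(15, Mul(Rational(1, 2), 4)))) = Add(-670, Mul(103, Add(15, 2))) = Add(-670, Mul(103, 17)) = Add(-670, 1751) = 1081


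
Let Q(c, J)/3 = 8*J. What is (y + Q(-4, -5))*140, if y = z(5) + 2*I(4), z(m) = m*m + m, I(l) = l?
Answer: -11480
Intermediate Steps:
Q(c, J) = 24*J (Q(c, J) = 3*(8*J) = 24*J)
z(m) = m + m**2 (z(m) = m**2 + m = m + m**2)
y = 38 (y = 5*(1 + 5) + 2*4 = 5*6 + 8 = 30 + 8 = 38)
(y + Q(-4, -5))*140 = (38 + 24*(-5))*140 = (38 - 120)*140 = -82*140 = -11480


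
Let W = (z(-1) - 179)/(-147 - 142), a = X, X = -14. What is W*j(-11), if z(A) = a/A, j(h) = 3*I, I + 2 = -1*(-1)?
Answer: -495/289 ≈ -1.7128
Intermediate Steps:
I = -1 (I = -2 - 1*(-1) = -2 + 1 = -1)
a = -14
j(h) = -3 (j(h) = 3*(-1) = -3)
z(A) = -14/A
W = 165/289 (W = (-14/(-1) - 179)/(-147 - 142) = (-14*(-1) - 179)/(-289) = (14 - 179)*(-1/289) = -165*(-1/289) = 165/289 ≈ 0.57093)
W*j(-11) = (165/289)*(-3) = -495/289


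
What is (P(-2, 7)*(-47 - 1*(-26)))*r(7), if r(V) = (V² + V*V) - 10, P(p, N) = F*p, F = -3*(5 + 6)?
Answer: -121968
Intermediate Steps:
F = -33 (F = -3*11 = -33)
P(p, N) = -33*p
r(V) = -10 + 2*V² (r(V) = (V² + V²) - 10 = 2*V² - 10 = -10 + 2*V²)
(P(-2, 7)*(-47 - 1*(-26)))*r(7) = ((-33*(-2))*(-47 - 1*(-26)))*(-10 + 2*7²) = (66*(-47 + 26))*(-10 + 2*49) = (66*(-21))*(-10 + 98) = -1386*88 = -121968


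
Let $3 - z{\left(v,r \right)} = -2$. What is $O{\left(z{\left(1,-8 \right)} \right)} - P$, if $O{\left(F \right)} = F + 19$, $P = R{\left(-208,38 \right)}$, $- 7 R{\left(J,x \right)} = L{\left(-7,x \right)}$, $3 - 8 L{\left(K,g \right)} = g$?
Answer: $\frac{187}{8} \approx 23.375$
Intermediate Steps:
$z{\left(v,r \right)} = 5$ ($z{\left(v,r \right)} = 3 - -2 = 3 + 2 = 5$)
$L{\left(K,g \right)} = \frac{3}{8} - \frac{g}{8}$
$R{\left(J,x \right)} = - \frac{3}{56} + \frac{x}{56}$ ($R{\left(J,x \right)} = - \frac{\frac{3}{8} - \frac{x}{8}}{7} = - \frac{3}{56} + \frac{x}{56}$)
$P = \frac{5}{8}$ ($P = - \frac{3}{56} + \frac{1}{56} \cdot 38 = - \frac{3}{56} + \frac{19}{28} = \frac{5}{8} \approx 0.625$)
$O{\left(F \right)} = 19 + F$
$O{\left(z{\left(1,-8 \right)} \right)} - P = \left(19 + 5\right) - \frac{5}{8} = 24 - \frac{5}{8} = \frac{187}{8}$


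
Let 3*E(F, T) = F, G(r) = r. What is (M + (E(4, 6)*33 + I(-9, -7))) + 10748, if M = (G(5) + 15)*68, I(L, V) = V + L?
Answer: 12136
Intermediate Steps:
I(L, V) = L + V
E(F, T) = F/3
M = 1360 (M = (5 + 15)*68 = 20*68 = 1360)
(M + (E(4, 6)*33 + I(-9, -7))) + 10748 = (1360 + (((⅓)*4)*33 + (-9 - 7))) + 10748 = (1360 + ((4/3)*33 - 16)) + 10748 = (1360 + (44 - 16)) + 10748 = (1360 + 28) + 10748 = 1388 + 10748 = 12136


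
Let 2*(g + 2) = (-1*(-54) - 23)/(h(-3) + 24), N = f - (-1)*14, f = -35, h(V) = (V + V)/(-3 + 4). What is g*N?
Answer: 287/12 ≈ 23.917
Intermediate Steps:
h(V) = 2*V (h(V) = (2*V)/1 = (2*V)*1 = 2*V)
N = -21 (N = -35 - (-1)*14 = -35 - 1*(-14) = -35 + 14 = -21)
g = -41/36 (g = -2 + ((-1*(-54) - 23)/(2*(-3) + 24))/2 = -2 + ((54 - 23)/(-6 + 24))/2 = -2 + (31/18)/2 = -2 + (31*(1/18))/2 = -2 + (1/2)*(31/18) = -2 + 31/36 = -41/36 ≈ -1.1389)
g*N = -41/36*(-21) = 287/12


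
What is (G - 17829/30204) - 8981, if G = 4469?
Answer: -15144253/3356 ≈ -4512.6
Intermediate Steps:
(G - 17829/30204) - 8981 = (4469 - 17829/30204) - 8981 = (4469 - 17829*1/30204) - 8981 = (4469 - 1981/3356) - 8981 = 14995983/3356 - 8981 = -15144253/3356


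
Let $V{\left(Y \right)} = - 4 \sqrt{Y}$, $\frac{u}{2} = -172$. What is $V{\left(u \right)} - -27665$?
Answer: $27665 - 8 i \sqrt{86} \approx 27665.0 - 74.189 i$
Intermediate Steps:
$u = -344$ ($u = 2 \left(-172\right) = -344$)
$V{\left(u \right)} - -27665 = - 4 \sqrt{-344} - -27665 = - 4 \cdot 2 i \sqrt{86} + 27665 = - 8 i \sqrt{86} + 27665 = 27665 - 8 i \sqrt{86}$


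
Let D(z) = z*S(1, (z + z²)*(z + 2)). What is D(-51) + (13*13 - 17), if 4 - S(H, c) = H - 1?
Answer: -52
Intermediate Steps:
S(H, c) = 5 - H (S(H, c) = 4 - (H - 1) = 4 - (-1 + H) = 4 + (1 - H) = 5 - H)
D(z) = 4*z (D(z) = z*(5 - 1*1) = z*(5 - 1) = z*4 = 4*z)
D(-51) + (13*13 - 17) = 4*(-51) + (13*13 - 17) = -204 + (169 - 17) = -204 + 152 = -52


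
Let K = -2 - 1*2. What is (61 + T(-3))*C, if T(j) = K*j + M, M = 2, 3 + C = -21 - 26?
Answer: -3750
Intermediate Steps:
C = -50 (C = -3 + (-21 - 26) = -3 - 47 = -50)
K = -4 (K = -2 - 2 = -4)
T(j) = 2 - 4*j (T(j) = -4*j + 2 = 2 - 4*j)
(61 + T(-3))*C = (61 + (2 - 4*(-3)))*(-50) = (61 + (2 + 12))*(-50) = (61 + 14)*(-50) = 75*(-50) = -3750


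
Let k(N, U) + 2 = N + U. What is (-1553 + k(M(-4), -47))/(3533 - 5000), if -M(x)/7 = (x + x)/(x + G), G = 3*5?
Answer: 17566/16137 ≈ 1.0886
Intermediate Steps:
G = 15
M(x) = -14*x/(15 + x) (M(x) = -7*(x + x)/(x + 15) = -7*2*x/(15 + x) = -14*x/(15 + x))
k(N, U) = -2 + N + U (k(N, U) = -2 + (N + U) = -2 + N + U)
(-1553 + k(M(-4), -47))/(3533 - 5000) = (-1553 + (-2 - 14*(-4)/(15 - 4) - 47))/(3533 - 5000) = (-1553 + (-2 - 14*(-4)/11 - 47))/(-1467) = (-1553 + (-2 - 14*(-4)*1/11 - 47))*(-1/1467) = (-1553 + (-2 + 56/11 - 47))*(-1/1467) = (-1553 - 483/11)*(-1/1467) = -17566/11*(-1/1467) = 17566/16137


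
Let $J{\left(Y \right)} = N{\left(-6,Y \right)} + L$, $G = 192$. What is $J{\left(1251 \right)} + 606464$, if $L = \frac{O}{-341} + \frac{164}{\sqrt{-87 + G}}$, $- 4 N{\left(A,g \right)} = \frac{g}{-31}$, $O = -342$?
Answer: $\frac{827232025}{1364} + \frac{164 \sqrt{105}}{105} \approx 6.0649 \cdot 10^{5}$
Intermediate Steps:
$N{\left(A,g \right)} = \frac{g}{124}$ ($N{\left(A,g \right)} = - \frac{g \frac{1}{-31}}{4} = - \frac{g \left(- \frac{1}{31}\right)}{4} = - \frac{\left(- \frac{1}{31}\right) g}{4} = \frac{g}{124}$)
$L = \frac{342}{341} + \frac{164 \sqrt{105}}{105}$ ($L = - \frac{342}{-341} + \frac{164}{\sqrt{-87 + 192}} = \left(-342\right) \left(- \frac{1}{341}\right) + \frac{164}{\sqrt{105}} = \frac{342}{341} + 164 \frac{\sqrt{105}}{105} = \frac{342}{341} + \frac{164 \sqrt{105}}{105} \approx 17.008$)
$J{\left(Y \right)} = \frac{342}{341} + \frac{Y}{124} + \frac{164 \sqrt{105}}{105}$ ($J{\left(Y \right)} = \frac{Y}{124} + \left(\frac{342}{341} + \frac{164 \sqrt{105}}{105}\right) = \frac{342}{341} + \frac{Y}{124} + \frac{164 \sqrt{105}}{105}$)
$J{\left(1251 \right)} + 606464 = \left(\frac{342}{341} + \frac{1}{124} \cdot 1251 + \frac{164 \sqrt{105}}{105}\right) + 606464 = \left(\frac{342}{341} + \frac{1251}{124} + \frac{164 \sqrt{105}}{105}\right) + 606464 = \left(\frac{15129}{1364} + \frac{164 \sqrt{105}}{105}\right) + 606464 = \frac{827232025}{1364} + \frac{164 \sqrt{105}}{105}$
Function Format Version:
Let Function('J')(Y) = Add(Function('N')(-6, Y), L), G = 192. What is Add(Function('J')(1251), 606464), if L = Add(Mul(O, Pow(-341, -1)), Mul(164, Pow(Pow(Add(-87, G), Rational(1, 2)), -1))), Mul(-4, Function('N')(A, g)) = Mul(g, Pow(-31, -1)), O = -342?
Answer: Add(Rational(827232025, 1364), Mul(Rational(164, 105), Pow(105, Rational(1, 2)))) ≈ 6.0649e+5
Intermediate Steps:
Function('N')(A, g) = Mul(Rational(1, 124), g) (Function('N')(A, g) = Mul(Rational(-1, 4), Mul(g, Pow(-31, -1))) = Mul(Rational(-1, 4), Mul(g, Rational(-1, 31))) = Mul(Rational(-1, 4), Mul(Rational(-1, 31), g)) = Mul(Rational(1, 124), g))
L = Add(Rational(342, 341), Mul(Rational(164, 105), Pow(105, Rational(1, 2)))) (L = Add(Mul(-342, Pow(-341, -1)), Mul(164, Pow(Pow(Add(-87, 192), Rational(1, 2)), -1))) = Add(Mul(-342, Rational(-1, 341)), Mul(164, Pow(Pow(105, Rational(1, 2)), -1))) = Add(Rational(342, 341), Mul(164, Mul(Rational(1, 105), Pow(105, Rational(1, 2))))) = Add(Rational(342, 341), Mul(Rational(164, 105), Pow(105, Rational(1, 2)))) ≈ 17.008)
Function('J')(Y) = Add(Rational(342, 341), Mul(Rational(1, 124), Y), Mul(Rational(164, 105), Pow(105, Rational(1, 2)))) (Function('J')(Y) = Add(Mul(Rational(1, 124), Y), Add(Rational(342, 341), Mul(Rational(164, 105), Pow(105, Rational(1, 2))))) = Add(Rational(342, 341), Mul(Rational(1, 124), Y), Mul(Rational(164, 105), Pow(105, Rational(1, 2)))))
Add(Function('J')(1251), 606464) = Add(Add(Rational(342, 341), Mul(Rational(1, 124), 1251), Mul(Rational(164, 105), Pow(105, Rational(1, 2)))), 606464) = Add(Add(Rational(342, 341), Rational(1251, 124), Mul(Rational(164, 105), Pow(105, Rational(1, 2)))), 606464) = Add(Add(Rational(15129, 1364), Mul(Rational(164, 105), Pow(105, Rational(1, 2)))), 606464) = Add(Rational(827232025, 1364), Mul(Rational(164, 105), Pow(105, Rational(1, 2))))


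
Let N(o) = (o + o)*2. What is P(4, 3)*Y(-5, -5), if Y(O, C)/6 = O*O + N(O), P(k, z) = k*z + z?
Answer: 450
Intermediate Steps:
P(k, z) = z + k*z
N(o) = 4*o (N(o) = (2*o)*2 = 4*o)
Y(O, C) = 6*O² + 24*O (Y(O, C) = 6*(O*O + 4*O) = 6*(O² + 4*O) = 6*O² + 24*O)
P(4, 3)*Y(-5, -5) = (3*(1 + 4))*(6*(-5)*(4 - 5)) = (3*5)*(6*(-5)*(-1)) = 15*30 = 450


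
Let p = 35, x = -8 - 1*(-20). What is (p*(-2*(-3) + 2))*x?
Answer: 3360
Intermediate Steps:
x = 12 (x = -8 + 20 = 12)
(p*(-2*(-3) + 2))*x = (35*(-2*(-3) + 2))*12 = (35*(6 + 2))*12 = (35*8)*12 = 280*12 = 3360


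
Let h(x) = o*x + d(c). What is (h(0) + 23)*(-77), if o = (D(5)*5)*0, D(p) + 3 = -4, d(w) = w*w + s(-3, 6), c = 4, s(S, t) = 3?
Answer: -3234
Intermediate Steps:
d(w) = 3 + w² (d(w) = w*w + 3 = w² + 3 = 3 + w²)
D(p) = -7 (D(p) = -3 - 4 = -7)
o = 0 (o = -7*5*0 = -35*0 = 0)
h(x) = 19 (h(x) = 0*x + (3 + 4²) = 0 + (3 + 16) = 0 + 19 = 19)
(h(0) + 23)*(-77) = (19 + 23)*(-77) = 42*(-77) = -3234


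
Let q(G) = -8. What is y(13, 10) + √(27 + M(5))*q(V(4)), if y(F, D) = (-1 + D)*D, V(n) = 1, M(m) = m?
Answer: 90 - 32*√2 ≈ 44.745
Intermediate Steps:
y(F, D) = D*(-1 + D)
y(13, 10) + √(27 + M(5))*q(V(4)) = 10*(-1 + 10) + √(27 + 5)*(-8) = 10*9 + √32*(-8) = 90 + (4*√2)*(-8) = 90 - 32*√2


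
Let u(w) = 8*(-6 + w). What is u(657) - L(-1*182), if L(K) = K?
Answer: 5390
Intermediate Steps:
u(w) = -48 + 8*w
u(657) - L(-1*182) = (-48 + 8*657) - (-1)*182 = (-48 + 5256) - 1*(-182) = 5208 + 182 = 5390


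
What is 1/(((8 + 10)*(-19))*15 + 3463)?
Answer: -1/1667 ≈ -0.00059988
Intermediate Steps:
1/(((8 + 10)*(-19))*15 + 3463) = 1/((18*(-19))*15 + 3463) = 1/(-342*15 + 3463) = 1/(-5130 + 3463) = 1/(-1667) = -1/1667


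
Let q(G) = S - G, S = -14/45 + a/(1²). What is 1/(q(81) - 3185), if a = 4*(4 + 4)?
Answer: -45/145544 ≈ -0.00030918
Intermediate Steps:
a = 32 (a = 4*8 = 32)
S = 1426/45 (S = -14/45 + 32/(1²) = -14*1/45 + 32/1 = -14/45 + 32*1 = -14/45 + 32 = 1426/45 ≈ 31.689)
q(G) = 1426/45 - G
1/(q(81) - 3185) = 1/((1426/45 - 1*81) - 3185) = 1/((1426/45 - 81) - 3185) = 1/(-2219/45 - 3185) = 1/(-145544/45) = -45/145544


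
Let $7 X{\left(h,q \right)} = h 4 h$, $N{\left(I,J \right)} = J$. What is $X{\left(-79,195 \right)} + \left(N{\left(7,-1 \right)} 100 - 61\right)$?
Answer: $\frac{23837}{7} \approx 3405.3$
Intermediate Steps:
$X{\left(h,q \right)} = \frac{4 h^{2}}{7}$ ($X{\left(h,q \right)} = \frac{h 4 h}{7} = \frac{4 h h}{7} = \frac{4 h^{2}}{7}$)
$X{\left(-79,195 \right)} + \left(N{\left(7,-1 \right)} 100 - 61\right) = \frac{4 \left(-79\right)^{2}}{7} - 161 = \frac{4}{7} \cdot 6241 - 161 = \frac{24964}{7} - 161 = \frac{23837}{7}$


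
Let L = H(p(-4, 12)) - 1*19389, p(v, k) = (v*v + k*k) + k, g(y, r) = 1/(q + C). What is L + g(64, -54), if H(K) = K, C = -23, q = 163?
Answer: -2690379/140 ≈ -19217.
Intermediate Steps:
g(y, r) = 1/140 (g(y, r) = 1/(163 - 23) = 1/140)
p(v, k) = k + k**2 + v**2 (p(v, k) = (v**2 + k**2) + k = (k**2 + v**2) + k = k + k**2 + v**2)
L = -19217 (L = (12 + 12**2 + (-4)**2) - 1*19389 = (12 + 144 + 16) - 19389 = 172 - 19389 = -19217)
L + g(64, -54) = -19217 + 1/140 = -2690379/140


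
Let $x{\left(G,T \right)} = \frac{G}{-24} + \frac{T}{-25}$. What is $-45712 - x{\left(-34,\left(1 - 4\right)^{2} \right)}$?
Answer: $- \frac{13713917}{300} \approx -45713.0$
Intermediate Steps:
$x{\left(G,T \right)} = - \frac{G}{24} - \frac{T}{25}$ ($x{\left(G,T \right)} = G \left(- \frac{1}{24}\right) + T \left(- \frac{1}{25}\right) = - \frac{G}{24} - \frac{T}{25}$)
$-45712 - x{\left(-34,\left(1 - 4\right)^{2} \right)} = -45712 - \left(\left(- \frac{1}{24}\right) \left(-34\right) - \frac{\left(1 - 4\right)^{2}}{25}\right) = -45712 - \left(\frac{17}{12} - \frac{\left(-3\right)^{2}}{25}\right) = -45712 - \left(\frac{17}{12} - \frac{9}{25}\right) = -45712 - \frac{317}{300} = - \frac{13713917}{300}$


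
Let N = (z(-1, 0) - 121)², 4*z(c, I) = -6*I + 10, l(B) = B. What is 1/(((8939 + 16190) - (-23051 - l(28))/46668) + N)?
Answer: 7778/304677829 ≈ 2.5529e-5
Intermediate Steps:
z(c, I) = 5/2 - 3*I/2 (z(c, I) = (-6*I + 10)/4 = (10 - 6*I)/4 = 5/2 - 3*I/2)
N = 56169/4 (N = ((5/2 - 3/2*0) - 121)² = ((5/2 + 0) - 121)² = (5/2 - 121)² = (-237/2)² = 56169/4 ≈ 14042.)
1/(((8939 + 16190) - (-23051 - l(28))/46668) + N) = 1/(((8939 + 16190) - (-23051 - 1*28)/46668) + 56169/4) = 1/((25129 - (-23051 - 28)/46668) + 56169/4) = 1/((25129 - (-23079)/46668) + 56169/4) = 1/((25129 - 1*(-7693/15556)) + 56169/4) = 1/((25129 + 7693/15556) + 56169/4) = 1/(390914417/15556 + 56169/4) = 1/(304677829/7778) = 7778/304677829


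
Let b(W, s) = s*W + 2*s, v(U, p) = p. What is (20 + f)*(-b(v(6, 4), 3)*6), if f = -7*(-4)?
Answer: -5184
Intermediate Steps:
b(W, s) = 2*s + W*s (b(W, s) = W*s + 2*s = 2*s + W*s)
f = 28
(20 + f)*(-b(v(6, 4), 3)*6) = (20 + 28)*(-3*(2 + 4)*6) = 48*(-3*6*6) = 48*(-1*18*6) = 48*(-18*6) = 48*(-108) = -5184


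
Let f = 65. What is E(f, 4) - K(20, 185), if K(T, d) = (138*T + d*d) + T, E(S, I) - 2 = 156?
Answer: -36847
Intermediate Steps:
E(S, I) = 158 (E(S, I) = 2 + 156 = 158)
K(T, d) = d² + 139*T (K(T, d) = (138*T + d²) + T = (d² + 138*T) + T = d² + 139*T)
E(f, 4) - K(20, 185) = 158 - (185² + 139*20) = 158 - (34225 + 2780) = 158 - 1*37005 = 158 - 37005 = -36847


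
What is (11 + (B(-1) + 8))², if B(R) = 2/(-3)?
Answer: 3025/9 ≈ 336.11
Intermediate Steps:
B(R) = -⅔ (B(R) = 2*(-⅓) = -⅔)
(11 + (B(-1) + 8))² = (11 + (-⅔ + 8))² = (11 + 22/3)² = (55/3)² = 3025/9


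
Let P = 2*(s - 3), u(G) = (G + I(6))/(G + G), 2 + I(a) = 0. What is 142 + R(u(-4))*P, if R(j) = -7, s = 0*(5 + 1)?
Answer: 184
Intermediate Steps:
s = 0 (s = 0*6 = 0)
I(a) = -2 (I(a) = -2 + 0 = -2)
u(G) = (-2 + G)/(2*G) (u(G) = (G - 2)/(G + G) = (-2 + G)/((2*G)) = (-2 + G)*(1/(2*G)) = (-2 + G)/(2*G))
P = -6 (P = 2*(0 - 3) = 2*(-3) = -6)
142 + R(u(-4))*P = 142 - 7*(-6) = 142 + 42 = 184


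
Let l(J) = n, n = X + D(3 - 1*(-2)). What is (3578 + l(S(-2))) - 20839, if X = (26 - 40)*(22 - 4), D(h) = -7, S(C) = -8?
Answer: -17520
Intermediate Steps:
X = -252 (X = -14*18 = -252)
n = -259 (n = -252 - 7 = -259)
l(J) = -259
(3578 + l(S(-2))) - 20839 = (3578 - 259) - 20839 = 3319 - 20839 = -17520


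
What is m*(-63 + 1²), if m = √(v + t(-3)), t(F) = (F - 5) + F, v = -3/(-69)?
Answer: -372*I*√161/23 ≈ -205.22*I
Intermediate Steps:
v = 1/23 (v = -3*(-1/69) = 1/23 ≈ 0.043478)
t(F) = -5 + 2*F (t(F) = (-5 + F) + F = -5 + 2*F)
m = 6*I*√161/23 (m = √(1/23 + (-5 + 2*(-3))) = √(1/23 + (-5 - 6)) = √(1/23 - 11) = √(-252/23) = 6*I*√161/23 ≈ 3.3101*I)
m*(-63 + 1²) = (6*I*√161/23)*(-63 + 1²) = (6*I*√161/23)*(-63 + 1) = (6*I*√161/23)*(-62) = -372*I*√161/23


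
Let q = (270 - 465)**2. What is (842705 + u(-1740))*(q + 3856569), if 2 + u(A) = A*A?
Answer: 15073258841982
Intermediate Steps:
u(A) = -2 + A**2 (u(A) = -2 + A*A = -2 + A**2)
q = 38025 (q = (-195)**2 = 38025)
(842705 + u(-1740))*(q + 3856569) = (842705 + (-2 + (-1740)**2))*(38025 + 3856569) = (842705 + (-2 + 3027600))*3894594 = (842705 + 3027598)*3894594 = 3870303*3894594 = 15073258841982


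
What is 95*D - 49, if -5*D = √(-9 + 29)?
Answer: -49 - 38*√5 ≈ -133.97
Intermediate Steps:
D = -2*√5/5 (D = -√(-9 + 29)/5 = -2*√5/5 ≈ -0.89443)
95*D - 49 = 95*(-2*√5/5) - 49 = -38*√5 - 49 = -49 - 38*√5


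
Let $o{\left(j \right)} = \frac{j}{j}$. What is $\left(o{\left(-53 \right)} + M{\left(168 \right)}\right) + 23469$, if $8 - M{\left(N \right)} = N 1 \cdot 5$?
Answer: $22638$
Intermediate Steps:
$o{\left(j \right)} = 1$
$M{\left(N \right)} = 8 - 5 N$ ($M{\left(N \right)} = 8 - N 1 \cdot 5 = 8 - N 5 = 8 - 5 N$)
$\left(o{\left(-53 \right)} + M{\left(168 \right)}\right) + 23469 = \left(1 + \left(8 - 840\right)\right) + 23469 = \left(1 - 832\right) + 23469 = -831 + 23469 = 22638$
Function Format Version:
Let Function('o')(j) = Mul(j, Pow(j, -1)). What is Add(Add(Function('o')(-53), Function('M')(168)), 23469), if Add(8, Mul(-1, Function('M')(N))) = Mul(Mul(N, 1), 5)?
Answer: 22638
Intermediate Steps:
Function('o')(j) = 1
Function('M')(N) = Add(8, Mul(-5, N)) (Function('M')(N) = Add(8, Mul(-1, Mul(Mul(N, 1), 5))) = Add(8, Mul(-1, Mul(N, 5))) = Add(8, Mul(-1, Mul(5, N))) = Add(8, Mul(-5, N)))
Add(Add(Function('o')(-53), Function('M')(168)), 23469) = Add(Add(1, Add(8, Mul(-5, 168))), 23469) = Add(Add(1, Add(8, -840)), 23469) = Add(Add(1, -832), 23469) = Add(-831, 23469) = 22638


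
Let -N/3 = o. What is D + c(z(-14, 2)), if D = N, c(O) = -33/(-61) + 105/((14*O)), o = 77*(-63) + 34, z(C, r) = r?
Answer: 3527091/244 ≈ 14455.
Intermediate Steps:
o = -4817 (o = -4851 + 34 = -4817)
c(O) = 33/61 + 15/(2*O) (c(O) = -33*(-1/61) + 105*(1/(14*O)) = 33/61 + 15/(2*O))
N = 14451 (N = -3*(-4817) = 14451)
D = 14451
D + c(z(-14, 2)) = 14451 + (3/122)*(305 + 22*2)/2 = 14451 + (3/122)*(1/2)*(305 + 44) = 14451 + (3/122)*(1/2)*349 = 14451 + 1047/244 = 3527091/244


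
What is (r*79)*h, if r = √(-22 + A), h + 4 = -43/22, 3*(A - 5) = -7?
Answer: -10349*I*√174/66 ≈ -2068.4*I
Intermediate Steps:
A = 8/3 (A = 5 + (⅓)*(-7) = 5 - 7/3 = 8/3 ≈ 2.6667)
h = -131/22 (h = -4 - 43/22 = -131/22 ≈ -5.9545)
r = I*√174/3 (r = √(-22 + 8/3) = √(-58/3) = I*√174/3 ≈ 4.397*I)
(r*79)*h = ((I*√174/3)*79)*(-131/22) = (79*I*√174/3)*(-131/22) = -10349*I*√174/66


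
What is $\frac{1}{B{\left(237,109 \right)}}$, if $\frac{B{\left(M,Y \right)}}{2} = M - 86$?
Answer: $\frac{1}{302} \approx 0.0033113$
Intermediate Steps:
$B{\left(M,Y \right)} = -172 + 2 M$ ($B{\left(M,Y \right)} = 2 \left(M - 86\right) = 2 \left(-86 + M\right) = -172 + 2 M$)
$\frac{1}{B{\left(237,109 \right)}} = \frac{1}{-172 + 2 \cdot 237} = \frac{1}{-172 + 474} = \frac{1}{302}$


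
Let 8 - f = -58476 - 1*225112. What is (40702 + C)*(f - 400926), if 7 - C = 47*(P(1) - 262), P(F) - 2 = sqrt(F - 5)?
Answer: -6210159570 + 11029020*I ≈ -6.2102e+9 + 1.1029e+7*I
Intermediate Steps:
f = 283596 (f = 8 - (-58476 - 1*225112) = 8 - (-58476 - 225112) = 8 - 1*(-283588) = 8 + 283588 = 283596)
P(F) = 2 + sqrt(-5 + F) (P(F) = 2 + sqrt(F - 5) = 2 + sqrt(-5 + F))
C = 12227 - 94*I (C = 7 - 47*((2 + sqrt(-5 + 1)) - 262) = 7 - 47*((2 + sqrt(-4)) - 262) = 7 - 47*((2 + 2*I) - 262) = 7 - 47*(-260 + 2*I) = 7 - (-12220 + 94*I) = 7 + (12220 - 94*I) = 12227 - 94*I ≈ 12227.0 - 94.0*I)
(40702 + C)*(f - 400926) = (40702 + (12227 - 94*I))*(283596 - 400926) = (52929 - 94*I)*(-117330) = -6210159570 + 11029020*I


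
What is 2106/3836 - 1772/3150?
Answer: -5839/431550 ≈ -0.013530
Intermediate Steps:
2106/3836 - 1772/3150 = 2106*(1/3836) - 1772*1/3150 = 1053/1918 - 886/1575 = -5839/431550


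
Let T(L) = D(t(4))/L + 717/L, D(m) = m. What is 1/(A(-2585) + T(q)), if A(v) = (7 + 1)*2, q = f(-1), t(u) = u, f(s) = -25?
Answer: -25/321 ≈ -0.077882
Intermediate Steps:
q = -25
A(v) = 16 (A(v) = 8*2 = 16)
T(L) = 721/L (T(L) = 4/L + 717/L = 721/L)
1/(A(-2585) + T(q)) = 1/(16 + 721/(-25)) = 1/(16 + 721*(-1/25)) = 1/(16 - 721/25) = 1/(-321/25) = -25/321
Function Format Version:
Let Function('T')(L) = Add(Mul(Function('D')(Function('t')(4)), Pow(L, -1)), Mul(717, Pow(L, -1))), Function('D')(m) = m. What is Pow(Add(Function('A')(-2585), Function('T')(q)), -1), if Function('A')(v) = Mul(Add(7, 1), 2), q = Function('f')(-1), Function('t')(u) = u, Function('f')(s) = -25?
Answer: Rational(-25, 321) ≈ -0.077882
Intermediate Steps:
q = -25
Function('A')(v) = 16 (Function('A')(v) = Mul(8, 2) = 16)
Function('T')(L) = Mul(721, Pow(L, -1)) (Function('T')(L) = Add(Mul(4, Pow(L, -1)), Mul(717, Pow(L, -1))) = Mul(721, Pow(L, -1)))
Pow(Add(Function('A')(-2585), Function('T')(q)), -1) = Pow(Add(16, Mul(721, Pow(-25, -1))), -1) = Pow(Add(16, Mul(721, Rational(-1, 25))), -1) = Pow(Add(16, Rational(-721, 25)), -1) = Pow(Rational(-321, 25), -1) = Rational(-25, 321)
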